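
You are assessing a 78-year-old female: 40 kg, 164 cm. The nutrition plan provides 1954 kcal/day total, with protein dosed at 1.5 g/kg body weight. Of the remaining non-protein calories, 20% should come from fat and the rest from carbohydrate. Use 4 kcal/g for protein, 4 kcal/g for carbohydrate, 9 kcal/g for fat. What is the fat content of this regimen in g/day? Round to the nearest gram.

38 g/day

Protein = 1.5 × 40 = 60 g → 60 × 4 = 240 kcal.
Non-protein calories = 1954 − 240 = 1714 kcal.
Fat: 20% × 1714 = 342.8 kcal; carbohydrate: 1371.2 kcal.
Fat: 342.8 kcal ÷ 9 kcal/g = 38.0889 g.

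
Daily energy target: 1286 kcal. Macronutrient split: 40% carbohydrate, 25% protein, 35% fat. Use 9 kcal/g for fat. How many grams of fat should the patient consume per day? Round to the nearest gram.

Fat energy = 35% × 1286 = 450.1 kcal.
At 9 kcal/g: 450.1 ÷ 9 = 50.0111 g.

50 g/day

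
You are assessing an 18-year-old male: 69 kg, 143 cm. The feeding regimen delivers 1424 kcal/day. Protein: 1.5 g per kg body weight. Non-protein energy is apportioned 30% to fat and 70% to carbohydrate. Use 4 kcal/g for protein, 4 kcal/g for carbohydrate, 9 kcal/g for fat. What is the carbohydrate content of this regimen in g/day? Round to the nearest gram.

177 g/day

Protein = 1.5 × 69 = 103.5 g → 103.5 × 4 = 414 kcal.
Non-protein calories = 1424 − 414 = 1010 kcal.
Fat: 30% × 1010 = 303 kcal; carbohydrate: 707 kcal.
Carbohydrate: 707 kcal ÷ 4 kcal/g = 176.75 g.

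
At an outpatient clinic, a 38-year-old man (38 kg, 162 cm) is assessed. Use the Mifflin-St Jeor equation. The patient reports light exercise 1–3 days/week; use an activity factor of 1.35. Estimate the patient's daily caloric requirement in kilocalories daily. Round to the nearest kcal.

1630 kilocalories daily

Mifflin-St Jeor (male): BMR = 10(38) + 6.25(162) − 5(38) + 5 = 380 + 1012.5 − 190 + 5 = 1207.5 kcal/day.
TEE = BMR × activity factor = 1207.5 × 1.35 = 1630.125 kcal/day.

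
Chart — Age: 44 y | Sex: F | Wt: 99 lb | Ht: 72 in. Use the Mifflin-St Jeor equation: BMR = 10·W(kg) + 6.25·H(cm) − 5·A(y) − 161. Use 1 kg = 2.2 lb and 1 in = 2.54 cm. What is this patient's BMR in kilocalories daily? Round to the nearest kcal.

1212 kilocalories daily

Convert to metric: weight = 99 ÷ 2.2 = 45 kg; height = 72 × 2.54 = 182.88 cm.
Mifflin-St Jeor (female): BMR = 10(45) + 6.25(182.88) − 5(44) − 161 = 450 + 1143 − 220 − 161 = 1212 kcal/day.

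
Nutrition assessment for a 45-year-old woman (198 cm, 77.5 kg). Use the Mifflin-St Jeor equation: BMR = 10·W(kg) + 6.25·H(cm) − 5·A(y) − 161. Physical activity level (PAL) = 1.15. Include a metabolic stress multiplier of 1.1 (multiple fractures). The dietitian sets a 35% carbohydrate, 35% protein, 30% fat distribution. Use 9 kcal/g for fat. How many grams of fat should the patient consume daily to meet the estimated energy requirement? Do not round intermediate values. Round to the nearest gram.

69 g/day

Mifflin-St Jeor (female): BMR = 10(77.5) + 6.25(198) − 5(45) − 161 = 775 + 1237.5 − 225 − 161 = 1626.5 kcal/day.
TEE = 1626.5 × 1.15 = 1870.475 kcal/day.
With stress factor 1.1: 1870.475 × 1.1 = 2057.5225 kcal/day.
Fat energy = 30% × 2057.5225 = 617.2568 kcal.
Fat = 617.2568 ÷ 9 kcal/g = 68.5841 g.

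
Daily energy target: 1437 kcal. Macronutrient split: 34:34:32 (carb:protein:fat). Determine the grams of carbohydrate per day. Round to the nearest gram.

122 g/day

Carbohydrate energy = 34% × 1437 = 488.58 kcal.
At 4 kcal/g: 488.58 ÷ 4 = 122.145 g.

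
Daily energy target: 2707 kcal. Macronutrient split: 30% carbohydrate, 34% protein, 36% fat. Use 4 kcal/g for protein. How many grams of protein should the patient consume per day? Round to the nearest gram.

Protein energy = 34% × 2707 = 920.38 kcal.
At 4 kcal/g: 920.38 ÷ 4 = 230.095 g.

230 g/day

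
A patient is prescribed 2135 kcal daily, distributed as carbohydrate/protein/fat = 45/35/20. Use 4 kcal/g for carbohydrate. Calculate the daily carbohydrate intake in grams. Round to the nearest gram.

240 g/day

Carbohydrate energy = 45% × 2135 = 960.75 kcal.
At 4 kcal/g: 960.75 ÷ 4 = 240.1875 g.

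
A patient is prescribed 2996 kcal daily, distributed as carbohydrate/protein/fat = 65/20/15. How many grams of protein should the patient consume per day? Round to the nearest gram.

150 g/day

Protein energy = 20% × 2996 = 599.2 kcal.
At 4 kcal/g: 599.2 ÷ 4 = 149.8 g.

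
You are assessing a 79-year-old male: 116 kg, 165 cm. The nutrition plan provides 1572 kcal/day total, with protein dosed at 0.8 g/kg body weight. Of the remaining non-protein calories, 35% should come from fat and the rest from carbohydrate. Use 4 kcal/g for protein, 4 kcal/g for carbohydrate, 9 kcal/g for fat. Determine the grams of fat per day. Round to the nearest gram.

47 g/day

Protein = 0.8 × 116 = 92.8 g → 92.8 × 4 = 371.2 kcal.
Non-protein calories = 1572 − 371.2 = 1200.8 kcal.
Fat: 35% × 1200.8 = 420.28 kcal; carbohydrate: 780.52 kcal.
Fat: 420.28 kcal ÷ 9 kcal/g = 46.6978 g.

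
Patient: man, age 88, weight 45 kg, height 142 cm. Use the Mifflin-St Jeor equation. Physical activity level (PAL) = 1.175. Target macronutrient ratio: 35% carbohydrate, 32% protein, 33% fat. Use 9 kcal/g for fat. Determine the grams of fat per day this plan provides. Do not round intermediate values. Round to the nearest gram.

39 g/day

Mifflin-St Jeor (male): BMR = 10(45) + 6.25(142) − 5(88) + 5 = 450 + 887.5 − 440 + 5 = 902.5 kcal/day.
TEE = 902.5 × 1.175 = 1060.4375 kcal/day.
Fat energy = 33% × 1060.4375 = 349.9444 kcal.
Fat = 349.9444 ÷ 9 kcal/g = 38.8827 g.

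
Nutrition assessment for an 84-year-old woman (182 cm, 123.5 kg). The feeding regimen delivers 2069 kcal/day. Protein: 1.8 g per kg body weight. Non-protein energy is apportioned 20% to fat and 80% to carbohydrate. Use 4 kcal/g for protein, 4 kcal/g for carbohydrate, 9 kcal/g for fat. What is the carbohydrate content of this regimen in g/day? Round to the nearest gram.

236 g/day

Protein = 1.8 × 123.5 = 222.3 g → 222.3 × 4 = 889.2 kcal.
Non-protein calories = 2069 − 889.2 = 1179.8 kcal.
Fat: 20% × 1179.8 = 235.96 kcal; carbohydrate: 943.84 kcal.
Carbohydrate: 943.84 kcal ÷ 4 kcal/g = 235.96 g.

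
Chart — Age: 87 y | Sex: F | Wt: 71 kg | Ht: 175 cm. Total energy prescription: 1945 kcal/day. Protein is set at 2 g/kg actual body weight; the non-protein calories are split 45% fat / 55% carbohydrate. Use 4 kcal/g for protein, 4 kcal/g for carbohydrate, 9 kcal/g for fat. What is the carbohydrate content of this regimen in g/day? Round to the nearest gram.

189 g/day

Protein = 2 × 71 = 142 g → 142 × 4 = 568 kcal.
Non-protein calories = 1945 − 568 = 1377 kcal.
Fat: 45% × 1377 = 619.65 kcal; carbohydrate: 757.35 kcal.
Carbohydrate: 757.35 kcal ÷ 4 kcal/g = 189.3375 g.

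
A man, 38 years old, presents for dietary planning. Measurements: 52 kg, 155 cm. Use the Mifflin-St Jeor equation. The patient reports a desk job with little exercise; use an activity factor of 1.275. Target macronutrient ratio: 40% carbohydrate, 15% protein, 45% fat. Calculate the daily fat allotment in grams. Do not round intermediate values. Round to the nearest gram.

Mifflin-St Jeor (male): BMR = 10(52) + 6.25(155) − 5(38) + 5 = 520 + 968.75 − 190 + 5 = 1303.75 kcal/day.
TEE = 1303.75 × 1.275 = 1662.2813 kcal/day.
Fat energy = 45% × 1662.2813 = 748.0266 kcal.
Fat = 748.0266 ÷ 9 kcal/g = 83.1141 g.

83 g/day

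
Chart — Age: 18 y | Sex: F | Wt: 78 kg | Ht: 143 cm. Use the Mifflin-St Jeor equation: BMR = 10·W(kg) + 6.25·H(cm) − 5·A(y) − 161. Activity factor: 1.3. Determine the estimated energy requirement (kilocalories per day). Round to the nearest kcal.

1850 kilocalories per day

Mifflin-St Jeor (female): BMR = 10(78) + 6.25(143) − 5(18) − 161 = 780 + 893.75 − 90 − 161 = 1422.75 kcal/day.
TEE = BMR × activity factor = 1422.75 × 1.3 = 1849.575 kcal/day.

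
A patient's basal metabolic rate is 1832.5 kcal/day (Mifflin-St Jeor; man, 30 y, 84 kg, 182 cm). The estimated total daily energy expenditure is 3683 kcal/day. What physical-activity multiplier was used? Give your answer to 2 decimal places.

2.01

Activity factor = TEE ÷ BMR = 3683 ÷ 1832.5 = 2.01.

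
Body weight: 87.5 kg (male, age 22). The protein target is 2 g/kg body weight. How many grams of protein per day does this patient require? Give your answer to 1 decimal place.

Protein = 2 g/kg × 87.5 kg = 175 g/day.

175.0 g/day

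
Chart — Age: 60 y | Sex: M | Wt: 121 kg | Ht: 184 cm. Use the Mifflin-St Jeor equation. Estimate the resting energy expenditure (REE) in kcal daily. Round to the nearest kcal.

2065 kcal daily

Mifflin-St Jeor (male): BMR = 10(121) + 6.25(184) − 5(60) + 5 = 1210 + 1150 − 300 + 5 = 2065 kcal/day.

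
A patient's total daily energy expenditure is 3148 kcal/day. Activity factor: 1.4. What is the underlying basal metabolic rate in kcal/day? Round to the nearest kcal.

BMR = TEE ÷ activity factor = 3148 ÷ 1.4 = 2248.5714 kcal/day.

2249 kcal/day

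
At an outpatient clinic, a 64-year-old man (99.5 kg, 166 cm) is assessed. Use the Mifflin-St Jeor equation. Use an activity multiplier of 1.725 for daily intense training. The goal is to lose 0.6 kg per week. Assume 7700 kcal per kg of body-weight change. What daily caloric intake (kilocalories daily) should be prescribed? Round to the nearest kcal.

2303 kilocalories daily

Mifflin-St Jeor (male): BMR = 10(99.5) + 6.25(166) − 5(64) + 5 = 995 + 1037.5 − 320 + 5 = 1717.5 kcal/day.
TEE = 1717.5 × 1.725 = 2962.6875 kcal/day.
Required daily deficit = 0.6 × 7700 ÷ 7 = 660 kcal/day.
Target intake = 2962.6875 − 660 = 2302.6875 kcal/day.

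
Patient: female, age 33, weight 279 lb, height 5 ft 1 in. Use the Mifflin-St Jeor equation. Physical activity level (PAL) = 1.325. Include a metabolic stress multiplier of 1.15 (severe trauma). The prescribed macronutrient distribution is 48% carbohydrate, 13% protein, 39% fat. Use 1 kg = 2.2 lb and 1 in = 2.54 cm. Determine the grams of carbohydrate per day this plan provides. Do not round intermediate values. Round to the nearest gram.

Convert to metric: weight = 279 ÷ 2.2 = 126.8182 kg; height = (5×12 + 1) × 2.54 = 61 × 2.54 = 154.94 cm.
Mifflin-St Jeor (female): BMR = 10(126.8182) + 6.25(154.94) − 5(33) − 161 = 1268.1818 + 968.375 − 165 − 161 = 1910.5568 kcal/day.
TEE = 1910.5568 × 1.325 = 2531.4878 kcal/day.
With stress factor 1.15: 2531.4878 × 1.15 = 2911.211 kcal/day.
Carbohydrate energy = 48% × 2911.211 = 1397.3813 kcal.
Carbohydrate = 1397.3813 ÷ 4 kcal/g = 349.3453 g.

349 g/day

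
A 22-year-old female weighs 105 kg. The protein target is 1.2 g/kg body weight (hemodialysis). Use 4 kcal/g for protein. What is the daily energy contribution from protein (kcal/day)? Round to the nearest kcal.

Protein = 1.2 g/kg × 105 kg = 126 g/day.
Protein energy = 126 g × 4 kcal/g = 504 kcal/day.

504 kcal/day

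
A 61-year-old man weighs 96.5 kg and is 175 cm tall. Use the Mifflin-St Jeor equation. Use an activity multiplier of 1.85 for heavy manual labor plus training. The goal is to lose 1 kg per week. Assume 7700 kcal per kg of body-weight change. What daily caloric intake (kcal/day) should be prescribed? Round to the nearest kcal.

2154 kcal/day

Mifflin-St Jeor (male): BMR = 10(96.5) + 6.25(175) − 5(61) + 5 = 965 + 1093.75 − 305 + 5 = 1758.75 kcal/day.
TEE = 1758.75 × 1.85 = 3253.6875 kcal/day.
Required daily deficit = 1 × 7700 ÷ 7 = 1100 kcal/day.
Target intake = 3253.6875 − 1100 = 2153.6875 kcal/day.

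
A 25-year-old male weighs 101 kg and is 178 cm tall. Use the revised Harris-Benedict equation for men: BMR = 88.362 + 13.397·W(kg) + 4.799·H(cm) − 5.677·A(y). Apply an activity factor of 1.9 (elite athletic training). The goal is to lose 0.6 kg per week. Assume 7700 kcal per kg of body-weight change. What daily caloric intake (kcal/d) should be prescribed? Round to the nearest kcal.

Harris-Benedict: BMR = 88.362 + 13.397(101) + 4.799(178) − 5.677(25) = 2153.756 kcal/day.
TEE = 2153.756 × 1.9 = 4092.1364 kcal/day.
Required daily deficit = 0.6 × 7700 ÷ 7 = 660 kcal/day.
Target intake = 4092.1364 − 660 = 3432.1364 kcal/day.

3432 kcal/d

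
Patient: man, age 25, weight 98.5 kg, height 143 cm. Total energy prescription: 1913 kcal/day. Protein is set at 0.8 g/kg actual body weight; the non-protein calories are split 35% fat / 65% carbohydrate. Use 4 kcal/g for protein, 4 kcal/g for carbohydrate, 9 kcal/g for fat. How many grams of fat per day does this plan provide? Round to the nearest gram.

62 g/day

Protein = 0.8 × 98.5 = 78.8 g → 78.8 × 4 = 315.2 kcal.
Non-protein calories = 1913 − 315.2 = 1597.8 kcal.
Fat: 35% × 1597.8 = 559.23 kcal; carbohydrate: 1038.57 kcal.
Fat: 559.23 kcal ÷ 9 kcal/g = 62.1367 g.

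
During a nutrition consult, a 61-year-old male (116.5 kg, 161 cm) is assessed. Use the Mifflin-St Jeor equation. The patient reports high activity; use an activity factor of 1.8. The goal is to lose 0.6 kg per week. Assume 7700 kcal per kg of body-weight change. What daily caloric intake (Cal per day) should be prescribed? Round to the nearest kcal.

Mifflin-St Jeor (male): BMR = 10(116.5) + 6.25(161) − 5(61) + 5 = 1165 + 1006.25 − 305 + 5 = 1871.25 kcal/day.
TEE = 1871.25 × 1.8 = 3368.25 kcal/day.
Required daily deficit = 0.6 × 7700 ÷ 7 = 660 kcal/day.
Target intake = 3368.25 − 660 = 2708.25 kcal/day.

2708 Cal per day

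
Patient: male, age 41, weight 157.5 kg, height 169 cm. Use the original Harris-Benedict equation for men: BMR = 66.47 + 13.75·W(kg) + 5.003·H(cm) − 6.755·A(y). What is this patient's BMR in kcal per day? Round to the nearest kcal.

Harris-Benedict: BMR = 66.47 + 13.75(157.5) + 5.003(169) − 6.755(41) = 2800.647 kcal/day.

2801 kcal per day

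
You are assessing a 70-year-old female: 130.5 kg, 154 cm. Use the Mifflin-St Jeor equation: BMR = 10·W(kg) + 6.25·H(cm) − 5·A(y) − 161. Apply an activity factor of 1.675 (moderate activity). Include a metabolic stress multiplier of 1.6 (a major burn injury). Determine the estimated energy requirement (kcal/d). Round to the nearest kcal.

Mifflin-St Jeor (female): BMR = 10(130.5) + 6.25(154) − 5(70) − 161 = 1305 + 962.5 − 350 − 161 = 1756.5 kcal/day.
TEE = BMR × activity factor = 1756.5 × 1.675 = 2942.1375 kcal/day.
Apply stress factor: 2942.1375 × 1.6 = 4707.42 kcal/day.

4707 kcal/d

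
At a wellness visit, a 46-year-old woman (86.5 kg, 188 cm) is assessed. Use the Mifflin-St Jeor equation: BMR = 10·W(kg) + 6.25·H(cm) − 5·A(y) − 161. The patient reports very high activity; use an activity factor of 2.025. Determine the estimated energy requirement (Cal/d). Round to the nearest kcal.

Mifflin-St Jeor (female): BMR = 10(86.5) + 6.25(188) − 5(46) − 161 = 865 + 1175 − 230 − 161 = 1649 kcal/day.
TEE = BMR × activity factor = 1649 × 2.025 = 3339.225 kcal/day.

3339 Cal/d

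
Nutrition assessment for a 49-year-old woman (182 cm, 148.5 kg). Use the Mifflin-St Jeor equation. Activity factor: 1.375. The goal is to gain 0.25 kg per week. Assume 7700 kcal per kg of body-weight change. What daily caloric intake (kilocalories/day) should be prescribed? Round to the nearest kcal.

Mifflin-St Jeor (female): BMR = 10(148.5) + 6.25(182) − 5(49) − 161 = 1485 + 1137.5 − 245 − 161 = 2216.5 kcal/day.
TEE = 2216.5 × 1.375 = 3047.6875 kcal/day.
Required daily surplus = 0.25 × 7700 ÷ 7 = 275 kcal/day.
Target intake = 3047.6875 + 275 = 3322.6875 kcal/day.

3323 kilocalories/day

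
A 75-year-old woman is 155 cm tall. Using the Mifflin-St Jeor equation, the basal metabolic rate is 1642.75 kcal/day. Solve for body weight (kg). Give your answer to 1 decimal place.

121.0 kg

1642.75 = 10·W + 6.25(155) − 5(75) − 161
10·W = 1642.75 − 432.75 = 1210, so W = 121 kg.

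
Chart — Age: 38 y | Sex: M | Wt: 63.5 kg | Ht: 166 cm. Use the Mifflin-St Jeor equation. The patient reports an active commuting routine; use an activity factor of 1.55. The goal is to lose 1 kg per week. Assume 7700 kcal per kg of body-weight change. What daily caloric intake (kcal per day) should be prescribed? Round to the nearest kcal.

Mifflin-St Jeor (male): BMR = 10(63.5) + 6.25(166) − 5(38) + 5 = 635 + 1037.5 − 190 + 5 = 1487.5 kcal/day.
TEE = 1487.5 × 1.55 = 2305.625 kcal/day.
Required daily deficit = 1 × 7700 ÷ 7 = 1100 kcal/day.
Target intake = 2305.625 − 1100 = 1205.625 kcal/day.

1206 kcal per day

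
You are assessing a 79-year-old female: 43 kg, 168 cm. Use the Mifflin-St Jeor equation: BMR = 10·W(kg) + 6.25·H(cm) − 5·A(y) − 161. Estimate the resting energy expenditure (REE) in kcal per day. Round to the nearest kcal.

Mifflin-St Jeor (female): BMR = 10(43) + 6.25(168) − 5(79) − 161 = 430 + 1050 − 395 − 161 = 924 kcal/day.

924 kcal per day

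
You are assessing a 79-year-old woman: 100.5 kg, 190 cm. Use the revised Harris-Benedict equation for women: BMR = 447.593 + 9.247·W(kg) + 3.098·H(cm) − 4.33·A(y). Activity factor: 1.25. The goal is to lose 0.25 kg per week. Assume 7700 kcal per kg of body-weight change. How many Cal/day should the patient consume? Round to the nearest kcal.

1754 Cal/day

Harris-Benedict: BMR = 447.593 + 9.247(100.5) + 3.098(190) − 4.33(79) = 1623.4665 kcal/day.
TEE = 1623.4665 × 1.25 = 2029.3331 kcal/day.
Required daily deficit = 0.25 × 7700 ÷ 7 = 275 kcal/day.
Target intake = 2029.3331 − 275 = 1754.3331 kcal/day.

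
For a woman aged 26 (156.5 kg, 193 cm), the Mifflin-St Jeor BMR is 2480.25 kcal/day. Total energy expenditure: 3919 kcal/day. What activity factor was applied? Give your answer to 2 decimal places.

Activity factor = TEE ÷ BMR = 3919 ÷ 2480.25 = 1.58.

1.58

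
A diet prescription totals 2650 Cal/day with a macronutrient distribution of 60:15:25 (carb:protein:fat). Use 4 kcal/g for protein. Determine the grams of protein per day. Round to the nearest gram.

Protein energy = 15% × 2650 = 397.5 kcal.
At 4 kcal/g: 397.5 ÷ 4 = 99.375 g.

99 g/day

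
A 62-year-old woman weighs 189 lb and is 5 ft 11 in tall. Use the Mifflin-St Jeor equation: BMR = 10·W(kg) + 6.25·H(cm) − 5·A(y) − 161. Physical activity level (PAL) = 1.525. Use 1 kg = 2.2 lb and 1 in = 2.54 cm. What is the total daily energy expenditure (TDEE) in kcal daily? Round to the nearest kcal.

2311 kcal daily

Convert to metric: weight = 189 ÷ 2.2 = 85.9091 kg; height = (5×12 + 11) × 2.54 = 71 × 2.54 = 180.34 cm.
Mifflin-St Jeor (female): BMR = 10(85.9091) + 6.25(180.34) − 5(62) − 161 = 859.0909 + 1127.125 − 310 − 161 = 1515.2159 kcal/day.
TEE = BMR × activity factor = 1515.2159 × 1.525 = 2310.7043 kcal/day.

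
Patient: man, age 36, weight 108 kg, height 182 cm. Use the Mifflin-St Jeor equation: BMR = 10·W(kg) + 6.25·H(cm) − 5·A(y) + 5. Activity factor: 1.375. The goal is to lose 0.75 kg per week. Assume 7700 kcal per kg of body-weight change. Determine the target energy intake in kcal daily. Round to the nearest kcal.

1983 kcal daily

Mifflin-St Jeor (male): BMR = 10(108) + 6.25(182) − 5(36) + 5 = 1080 + 1137.5 − 180 + 5 = 2042.5 kcal/day.
TEE = 2042.5 × 1.375 = 2808.4375 kcal/day.
Required daily deficit = 0.75 × 7700 ÷ 7 = 825 kcal/day.
Target intake = 2808.4375 − 825 = 1983.4375 kcal/day.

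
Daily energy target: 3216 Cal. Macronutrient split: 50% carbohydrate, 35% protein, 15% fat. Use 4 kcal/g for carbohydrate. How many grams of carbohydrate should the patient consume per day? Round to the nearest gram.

402 g/day

Carbohydrate energy = 50% × 3216 = 1608 kcal.
At 4 kcal/g: 1608 ÷ 4 = 402 g.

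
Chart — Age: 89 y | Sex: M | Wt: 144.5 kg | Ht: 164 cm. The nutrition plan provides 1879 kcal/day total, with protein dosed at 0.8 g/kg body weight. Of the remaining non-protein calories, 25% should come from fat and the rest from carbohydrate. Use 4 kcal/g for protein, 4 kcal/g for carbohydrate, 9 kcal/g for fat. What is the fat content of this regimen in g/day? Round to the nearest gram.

Protein = 0.8 × 144.5 = 115.6 g → 115.6 × 4 = 462.4 kcal.
Non-protein calories = 1879 − 462.4 = 1416.6 kcal.
Fat: 25% × 1416.6 = 354.15 kcal; carbohydrate: 1062.45 kcal.
Fat: 354.15 kcal ÷ 9 kcal/g = 39.35 g.

39 g/day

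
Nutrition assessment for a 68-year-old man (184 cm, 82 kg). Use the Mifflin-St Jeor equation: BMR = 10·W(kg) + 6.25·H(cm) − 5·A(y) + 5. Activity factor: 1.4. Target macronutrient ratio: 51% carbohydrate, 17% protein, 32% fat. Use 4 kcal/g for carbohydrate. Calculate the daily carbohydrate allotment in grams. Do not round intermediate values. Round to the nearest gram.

292 g/day

Mifflin-St Jeor (male): BMR = 10(82) + 6.25(184) − 5(68) + 5 = 820 + 1150 − 340 + 5 = 1635 kcal/day.
TEE = 1635 × 1.4 = 2289 kcal/day.
Carbohydrate energy = 51% × 2289 = 1167.39 kcal.
Carbohydrate = 1167.39 ÷ 4 kcal/g = 291.8475 g.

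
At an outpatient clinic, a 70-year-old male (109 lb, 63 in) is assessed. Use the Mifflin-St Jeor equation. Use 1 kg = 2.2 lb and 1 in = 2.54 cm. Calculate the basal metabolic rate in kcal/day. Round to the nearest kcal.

Convert to metric: weight = 109 ÷ 2.2 = 49.5455 kg; height = 63 × 2.54 = 160.02 cm.
Mifflin-St Jeor (male): BMR = 10(49.5455) + 6.25(160.02) − 5(70) + 5 = 495.4545 + 1000.125 − 350 + 5 = 1150.5795 kcal/day.

1151 kcal/day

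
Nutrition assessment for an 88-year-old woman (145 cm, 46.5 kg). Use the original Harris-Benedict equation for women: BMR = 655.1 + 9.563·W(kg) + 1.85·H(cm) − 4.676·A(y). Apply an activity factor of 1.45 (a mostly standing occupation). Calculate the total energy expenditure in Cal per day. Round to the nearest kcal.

1387 Cal per day

Harris-Benedict: BMR = 655.1 + 9.563(46.5) + 1.85(145) − 4.676(88) = 956.5415 kcal/day.
TEE = BMR × activity factor = 956.5415 × 1.45 = 1386.9852 kcal/day.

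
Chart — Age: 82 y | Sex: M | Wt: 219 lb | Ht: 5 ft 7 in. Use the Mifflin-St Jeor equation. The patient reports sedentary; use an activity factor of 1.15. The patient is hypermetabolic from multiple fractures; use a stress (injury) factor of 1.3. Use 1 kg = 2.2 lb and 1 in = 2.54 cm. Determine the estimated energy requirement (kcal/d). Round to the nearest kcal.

2473 kcal/d

Convert to metric: weight = 219 ÷ 2.2 = 99.5455 kg; height = (5×12 + 7) × 2.54 = 67 × 2.54 = 170.18 cm.
Mifflin-St Jeor (male): BMR = 10(99.5455) + 6.25(170.18) − 5(82) + 5 = 995.4545 + 1063.625 − 410 + 5 = 1654.0795 kcal/day.
TEE = BMR × activity factor = 1654.0795 × 1.15 = 1902.1915 kcal/day.
Apply stress factor: 1902.1915 × 1.3 = 2472.8489 kcal/day.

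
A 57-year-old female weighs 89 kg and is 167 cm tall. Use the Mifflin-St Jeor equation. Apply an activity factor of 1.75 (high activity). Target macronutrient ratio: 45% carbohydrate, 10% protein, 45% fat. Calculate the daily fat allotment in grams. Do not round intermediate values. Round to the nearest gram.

130 g/day

Mifflin-St Jeor (female): BMR = 10(89) + 6.25(167) − 5(57) − 161 = 890 + 1043.75 − 285 − 161 = 1487.75 kcal/day.
TEE = 1487.75 × 1.75 = 2603.5625 kcal/day.
Fat energy = 45% × 2603.5625 = 1171.6031 kcal.
Fat = 1171.6031 ÷ 9 kcal/g = 130.1781 g.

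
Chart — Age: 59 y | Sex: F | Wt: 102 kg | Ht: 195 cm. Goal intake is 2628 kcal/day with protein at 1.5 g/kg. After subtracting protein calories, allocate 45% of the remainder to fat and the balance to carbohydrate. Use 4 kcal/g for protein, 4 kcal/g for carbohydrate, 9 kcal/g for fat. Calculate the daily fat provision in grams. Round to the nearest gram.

101 g/day

Protein = 1.5 × 102 = 153 g → 153 × 4 = 612 kcal.
Non-protein calories = 2628 − 612 = 2016 kcal.
Fat: 45% × 2016 = 907.2 kcal; carbohydrate: 1108.8 kcal.
Fat: 907.2 kcal ÷ 9 kcal/g = 100.8 g.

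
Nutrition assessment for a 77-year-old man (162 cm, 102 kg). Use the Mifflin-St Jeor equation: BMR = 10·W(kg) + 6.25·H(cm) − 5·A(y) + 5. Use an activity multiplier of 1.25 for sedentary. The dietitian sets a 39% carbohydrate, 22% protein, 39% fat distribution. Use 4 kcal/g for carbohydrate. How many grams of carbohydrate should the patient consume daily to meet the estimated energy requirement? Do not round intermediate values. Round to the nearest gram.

Mifflin-St Jeor (male): BMR = 10(102) + 6.25(162) − 5(77) + 5 = 1020 + 1012.5 − 385 + 5 = 1652.5 kcal/day.
TEE = 1652.5 × 1.25 = 2065.625 kcal/day.
Carbohydrate energy = 39% × 2065.625 = 805.5938 kcal.
Carbohydrate = 805.5938 ÷ 4 kcal/g = 201.3984 g.

201 g/day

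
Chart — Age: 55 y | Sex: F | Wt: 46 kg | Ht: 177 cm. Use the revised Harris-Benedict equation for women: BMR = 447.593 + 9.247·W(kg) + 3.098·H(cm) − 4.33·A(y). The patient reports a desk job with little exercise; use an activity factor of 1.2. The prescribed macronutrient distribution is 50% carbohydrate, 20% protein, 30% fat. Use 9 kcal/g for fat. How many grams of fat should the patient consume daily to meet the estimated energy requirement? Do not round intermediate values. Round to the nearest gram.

47 g/day

Harris-Benedict: BMR = 447.593 + 9.247(46) + 3.098(177) − 4.33(55) = 1183.151 kcal/day.
TEE = 1183.151 × 1.2 = 1419.7812 kcal/day.
Fat energy = 30% × 1419.7812 = 425.9344 kcal.
Fat = 425.9344 ÷ 9 kcal/g = 47.326 g.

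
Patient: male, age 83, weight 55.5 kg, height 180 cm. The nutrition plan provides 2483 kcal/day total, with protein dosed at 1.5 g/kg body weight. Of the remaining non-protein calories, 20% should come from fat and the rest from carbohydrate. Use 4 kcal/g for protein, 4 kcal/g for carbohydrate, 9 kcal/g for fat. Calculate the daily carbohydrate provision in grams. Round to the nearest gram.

430 g/day

Protein = 1.5 × 55.5 = 83.25 g → 83.25 × 4 = 333 kcal.
Non-protein calories = 2483 − 333 = 2150 kcal.
Fat: 20% × 2150 = 430 kcal; carbohydrate: 1720 kcal.
Carbohydrate: 1720 kcal ÷ 4 kcal/g = 430 g.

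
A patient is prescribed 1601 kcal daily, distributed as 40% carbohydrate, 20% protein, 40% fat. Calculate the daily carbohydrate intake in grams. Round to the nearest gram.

160 g/day

Carbohydrate energy = 40% × 1601 = 640.4 kcal.
At 4 kcal/g: 640.4 ÷ 4 = 160.1 g.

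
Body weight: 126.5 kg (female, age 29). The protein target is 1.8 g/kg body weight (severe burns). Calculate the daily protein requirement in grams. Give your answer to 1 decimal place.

227.7 g/day

Protein = 1.8 g/kg × 126.5 kg = 227.7 g/day.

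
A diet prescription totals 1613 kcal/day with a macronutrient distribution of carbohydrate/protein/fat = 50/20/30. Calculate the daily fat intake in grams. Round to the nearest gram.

Fat energy = 30% × 1613 = 483.9 kcal.
At 9 kcal/g: 483.9 ÷ 9 = 53.7667 g.

54 g/day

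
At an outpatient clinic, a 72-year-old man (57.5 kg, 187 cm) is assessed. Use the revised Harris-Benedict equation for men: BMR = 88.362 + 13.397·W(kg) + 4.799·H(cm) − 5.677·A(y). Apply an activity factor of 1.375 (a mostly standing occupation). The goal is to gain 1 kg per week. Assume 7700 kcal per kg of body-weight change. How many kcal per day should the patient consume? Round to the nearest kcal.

2953 kcal per day

Harris-Benedict: BMR = 88.362 + 13.397(57.5) + 4.799(187) − 5.677(72) = 1347.3585 kcal/day.
TEE = 1347.3585 × 1.375 = 1852.6179 kcal/day.
Required daily surplus = 1 × 7700 ÷ 7 = 1100 kcal/day.
Target intake = 1852.6179 + 1100 = 2952.6179 kcal/day.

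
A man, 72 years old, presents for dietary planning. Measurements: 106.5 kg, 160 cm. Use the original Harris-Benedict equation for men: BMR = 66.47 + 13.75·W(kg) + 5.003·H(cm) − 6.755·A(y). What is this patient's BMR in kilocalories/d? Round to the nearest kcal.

1845 kilocalories/d

Harris-Benedict: BMR = 66.47 + 13.75(106.5) + 5.003(160) − 6.755(72) = 1844.965 kcal/day.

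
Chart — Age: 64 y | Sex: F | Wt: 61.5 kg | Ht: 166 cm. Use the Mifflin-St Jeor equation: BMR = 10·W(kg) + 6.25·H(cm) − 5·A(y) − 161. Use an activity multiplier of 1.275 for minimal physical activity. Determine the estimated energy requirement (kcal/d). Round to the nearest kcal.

1494 kcal/d

Mifflin-St Jeor (female): BMR = 10(61.5) + 6.25(166) − 5(64) − 161 = 615 + 1037.5 − 320 − 161 = 1171.5 kcal/day.
TEE = BMR × activity factor = 1171.5 × 1.275 = 1493.6625 kcal/day.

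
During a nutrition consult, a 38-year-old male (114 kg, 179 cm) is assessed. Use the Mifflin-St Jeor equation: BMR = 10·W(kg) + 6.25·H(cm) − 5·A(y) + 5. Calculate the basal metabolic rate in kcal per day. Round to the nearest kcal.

Mifflin-St Jeor (male): BMR = 10(114) + 6.25(179) − 5(38) + 5 = 1140 + 1118.75 − 190 + 5 = 2073.75 kcal/day.

2074 kcal per day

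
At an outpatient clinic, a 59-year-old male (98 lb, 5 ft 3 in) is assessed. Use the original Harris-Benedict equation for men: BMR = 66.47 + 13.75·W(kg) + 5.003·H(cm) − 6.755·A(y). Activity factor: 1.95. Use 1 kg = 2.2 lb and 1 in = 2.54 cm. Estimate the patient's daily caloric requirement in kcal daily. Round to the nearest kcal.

2108 kcal daily

Convert to metric: weight = 98 ÷ 2.2 = 44.5455 kg; height = (5×12 + 3) × 2.54 = 63 × 2.54 = 160.02 cm.
Harris-Benedict: BMR = 66.47 + 13.75(44.5455) + 5.003(160.02) − 6.755(59) = 1081.0051 kcal/day.
TEE = BMR × activity factor = 1081.0051 × 1.95 = 2107.9599 kcal/day.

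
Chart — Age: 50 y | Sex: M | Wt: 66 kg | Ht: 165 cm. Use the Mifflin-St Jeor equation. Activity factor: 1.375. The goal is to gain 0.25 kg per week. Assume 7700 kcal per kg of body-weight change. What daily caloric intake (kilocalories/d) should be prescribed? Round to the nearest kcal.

2264 kilocalories/d

Mifflin-St Jeor (male): BMR = 10(66) + 6.25(165) − 5(50) + 5 = 660 + 1031.25 − 250 + 5 = 1446.25 kcal/day.
TEE = 1446.25 × 1.375 = 1988.5938 kcal/day.
Required daily surplus = 0.25 × 7700 ÷ 7 = 275 kcal/day.
Target intake = 1988.5938 + 275 = 2263.5938 kcal/day.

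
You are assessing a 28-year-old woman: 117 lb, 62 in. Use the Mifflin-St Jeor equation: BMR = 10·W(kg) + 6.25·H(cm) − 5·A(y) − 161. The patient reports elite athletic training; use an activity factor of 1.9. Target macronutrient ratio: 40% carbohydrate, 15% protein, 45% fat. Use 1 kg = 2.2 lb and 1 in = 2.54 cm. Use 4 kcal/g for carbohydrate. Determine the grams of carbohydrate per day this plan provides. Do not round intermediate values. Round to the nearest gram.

231 g/day

Convert to metric: weight = 117 ÷ 2.2 = 53.1818 kg; height = 62 × 2.54 = 157.48 cm.
Mifflin-St Jeor (female): BMR = 10(53.1818) + 6.25(157.48) − 5(28) − 161 = 531.8182 + 984.25 − 140 − 161 = 1215.0682 kcal/day.
TEE = 1215.0682 × 1.9 = 2308.6295 kcal/day.
Carbohydrate energy = 40% × 2308.6295 = 923.4518 kcal.
Carbohydrate = 923.4518 ÷ 4 kcal/g = 230.863 g.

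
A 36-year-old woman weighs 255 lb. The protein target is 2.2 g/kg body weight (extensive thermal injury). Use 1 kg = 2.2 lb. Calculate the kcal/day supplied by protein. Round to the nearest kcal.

Weight in kg = 255 ÷ 2.2 = 115.9091 kg.
Protein = 2.2 g/kg × 115.9091 kg = 255 g/day.
Protein energy = 255 g × 4 kcal/g = 1020 kcal/day.

1020 kcal/day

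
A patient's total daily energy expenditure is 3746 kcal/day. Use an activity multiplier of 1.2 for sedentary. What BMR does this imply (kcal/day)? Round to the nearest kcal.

BMR = TEE ÷ activity factor = 3746 ÷ 1.2 = 3121.6667 kcal/day.

3122 kcal/day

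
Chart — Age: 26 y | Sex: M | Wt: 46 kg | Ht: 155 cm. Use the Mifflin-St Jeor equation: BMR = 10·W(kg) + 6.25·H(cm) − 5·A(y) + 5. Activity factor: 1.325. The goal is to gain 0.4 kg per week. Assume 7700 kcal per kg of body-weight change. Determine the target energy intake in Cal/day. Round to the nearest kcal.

2167 Cal/day

Mifflin-St Jeor (male): BMR = 10(46) + 6.25(155) − 5(26) + 5 = 460 + 968.75 − 130 + 5 = 1303.75 kcal/day.
TEE = 1303.75 × 1.325 = 1727.4688 kcal/day.
Required daily surplus = 0.4 × 7700 ÷ 7 = 440 kcal/day.
Target intake = 1727.4688 + 440 = 2167.4688 kcal/day.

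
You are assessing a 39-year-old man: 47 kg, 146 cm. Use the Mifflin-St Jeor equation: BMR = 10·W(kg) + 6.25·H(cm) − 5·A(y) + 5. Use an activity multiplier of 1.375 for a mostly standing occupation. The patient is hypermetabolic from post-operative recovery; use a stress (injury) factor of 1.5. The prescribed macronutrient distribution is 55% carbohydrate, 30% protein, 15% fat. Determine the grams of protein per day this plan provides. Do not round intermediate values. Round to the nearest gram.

Mifflin-St Jeor (male): BMR = 10(47) + 6.25(146) − 5(39) + 5 = 470 + 912.5 − 195 + 5 = 1192.5 kcal/day.
TEE = 1192.5 × 1.375 = 1639.6875 kcal/day.
With stress factor 1.5: 1639.6875 × 1.5 = 2459.5313 kcal/day.
Protein energy = 30% × 2459.5313 = 737.8594 kcal.
Protein = 737.8594 ÷ 4 kcal/g = 184.4648 g.

184 g/day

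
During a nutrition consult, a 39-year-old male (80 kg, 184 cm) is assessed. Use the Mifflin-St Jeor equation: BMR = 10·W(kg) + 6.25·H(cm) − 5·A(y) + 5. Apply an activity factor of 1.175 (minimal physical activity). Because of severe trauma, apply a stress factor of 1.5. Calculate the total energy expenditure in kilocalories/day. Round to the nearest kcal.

3102 kilocalories/day

Mifflin-St Jeor (male): BMR = 10(80) + 6.25(184) − 5(39) + 5 = 800 + 1150 − 195 + 5 = 1760 kcal/day.
TEE = BMR × activity factor = 1760 × 1.175 = 2068 kcal/day.
Apply stress factor: 2068 × 1.5 = 3102 kcal/day.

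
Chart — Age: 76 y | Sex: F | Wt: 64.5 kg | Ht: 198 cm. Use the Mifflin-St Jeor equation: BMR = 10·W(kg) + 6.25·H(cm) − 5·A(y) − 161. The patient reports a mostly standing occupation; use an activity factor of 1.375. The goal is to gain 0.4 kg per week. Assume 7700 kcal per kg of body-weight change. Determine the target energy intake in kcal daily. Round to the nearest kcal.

2285 kcal daily

Mifflin-St Jeor (female): BMR = 10(64.5) + 6.25(198) − 5(76) − 161 = 645 + 1237.5 − 380 − 161 = 1341.5 kcal/day.
TEE = 1341.5 × 1.375 = 1844.5625 kcal/day.
Required daily surplus = 0.4 × 7700 ÷ 7 = 440 kcal/day.
Target intake = 1844.5625 + 440 = 2284.5625 kcal/day.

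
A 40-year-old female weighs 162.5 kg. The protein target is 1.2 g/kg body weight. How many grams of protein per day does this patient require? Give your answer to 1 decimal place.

Protein = 1.2 g/kg × 162.5 kg = 195 g/day.

195.0 g/day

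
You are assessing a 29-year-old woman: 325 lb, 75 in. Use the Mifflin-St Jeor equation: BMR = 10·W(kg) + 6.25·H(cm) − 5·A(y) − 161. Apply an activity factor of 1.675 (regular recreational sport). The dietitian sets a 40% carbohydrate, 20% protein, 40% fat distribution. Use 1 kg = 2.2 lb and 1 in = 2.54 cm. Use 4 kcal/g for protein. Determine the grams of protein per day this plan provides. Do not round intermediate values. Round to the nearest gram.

198 g/day

Convert to metric: weight = 325 ÷ 2.2 = 147.7273 kg; height = 75 × 2.54 = 190.5 cm.
Mifflin-St Jeor (female): BMR = 10(147.7273) + 6.25(190.5) − 5(29) − 161 = 1477.2727 + 1190.625 − 145 − 161 = 2361.8977 kcal/day.
TEE = 2361.8977 × 1.675 = 3956.1787 kcal/day.
Protein energy = 20% × 3956.1787 = 791.2357 kcal.
Protein = 791.2357 ÷ 4 kcal/g = 197.8089 g.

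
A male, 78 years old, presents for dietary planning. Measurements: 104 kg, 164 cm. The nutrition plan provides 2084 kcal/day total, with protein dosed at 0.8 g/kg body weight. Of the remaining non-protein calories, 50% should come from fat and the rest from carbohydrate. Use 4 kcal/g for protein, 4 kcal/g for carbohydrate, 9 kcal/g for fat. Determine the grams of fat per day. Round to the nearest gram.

97 g/day

Protein = 0.8 × 104 = 83.2 g → 83.2 × 4 = 332.8 kcal.
Non-protein calories = 2084 − 332.8 = 1751.2 kcal.
Fat: 50% × 1751.2 = 875.6 kcal; carbohydrate: 875.6 kcal.
Fat: 875.6 kcal ÷ 9 kcal/g = 97.2889 g.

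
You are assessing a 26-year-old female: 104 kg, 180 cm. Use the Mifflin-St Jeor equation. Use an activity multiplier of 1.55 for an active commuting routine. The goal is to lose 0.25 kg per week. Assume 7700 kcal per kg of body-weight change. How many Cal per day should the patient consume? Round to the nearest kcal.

2630 Cal per day

Mifflin-St Jeor (female): BMR = 10(104) + 6.25(180) − 5(26) − 161 = 1040 + 1125 − 130 − 161 = 1874 kcal/day.
TEE = 1874 × 1.55 = 2904.7 kcal/day.
Required daily deficit = 0.25 × 7700 ÷ 7 = 275 kcal/day.
Target intake = 2904.7 − 275 = 2629.7 kcal/day.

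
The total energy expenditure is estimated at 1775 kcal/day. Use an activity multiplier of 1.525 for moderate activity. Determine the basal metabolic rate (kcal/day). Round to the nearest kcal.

1164 kcal/day

BMR = TEE ÷ activity factor = 1775 ÷ 1.525 = 1163.9344 kcal/day.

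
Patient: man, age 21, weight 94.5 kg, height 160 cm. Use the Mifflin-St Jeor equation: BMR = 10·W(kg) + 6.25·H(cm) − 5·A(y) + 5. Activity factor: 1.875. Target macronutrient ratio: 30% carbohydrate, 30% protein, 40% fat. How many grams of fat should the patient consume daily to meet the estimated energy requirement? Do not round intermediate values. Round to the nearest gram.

Mifflin-St Jeor (male): BMR = 10(94.5) + 6.25(160) − 5(21) + 5 = 945 + 1000 − 105 + 5 = 1845 kcal/day.
TEE = 1845 × 1.875 = 3459.375 kcal/day.
Fat energy = 40% × 3459.375 = 1383.75 kcal.
Fat = 1383.75 ÷ 9 kcal/g = 153.75 g.

154 g/day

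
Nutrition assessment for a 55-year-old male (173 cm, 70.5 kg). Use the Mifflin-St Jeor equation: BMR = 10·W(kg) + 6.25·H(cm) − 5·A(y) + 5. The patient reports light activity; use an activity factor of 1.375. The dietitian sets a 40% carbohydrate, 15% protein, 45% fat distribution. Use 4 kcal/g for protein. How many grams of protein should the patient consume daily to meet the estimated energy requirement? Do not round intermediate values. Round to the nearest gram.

78 g/day

Mifflin-St Jeor (male): BMR = 10(70.5) + 6.25(173) − 5(55) + 5 = 705 + 1081.25 − 275 + 5 = 1516.25 kcal/day.
TEE = 1516.25 × 1.375 = 2084.8438 kcal/day.
Protein energy = 15% × 2084.8438 = 312.7266 kcal.
Protein = 312.7266 ÷ 4 kcal/g = 78.1816 g.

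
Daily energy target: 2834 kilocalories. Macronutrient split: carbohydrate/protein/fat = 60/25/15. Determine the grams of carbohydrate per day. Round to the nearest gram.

425 g/day

Carbohydrate energy = 60% × 2834 = 1700.4 kcal.
At 4 kcal/g: 1700.4 ÷ 4 = 425.1 g.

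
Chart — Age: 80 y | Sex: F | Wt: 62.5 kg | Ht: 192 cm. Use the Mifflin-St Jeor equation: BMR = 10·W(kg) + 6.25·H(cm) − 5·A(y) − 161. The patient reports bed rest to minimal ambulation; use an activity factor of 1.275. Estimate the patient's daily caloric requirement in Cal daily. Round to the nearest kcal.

Mifflin-St Jeor (female): BMR = 10(62.5) + 6.25(192) − 5(80) − 161 = 625 + 1200 − 400 − 161 = 1264 kcal/day.
TEE = BMR × activity factor = 1264 × 1.275 = 1611.6 kcal/day.

1612 Cal daily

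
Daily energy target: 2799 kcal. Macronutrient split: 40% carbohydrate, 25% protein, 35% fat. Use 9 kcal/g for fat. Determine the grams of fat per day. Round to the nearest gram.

Fat energy = 35% × 2799 = 979.65 kcal.
At 9 kcal/g: 979.65 ÷ 9 = 108.85 g.

109 g/day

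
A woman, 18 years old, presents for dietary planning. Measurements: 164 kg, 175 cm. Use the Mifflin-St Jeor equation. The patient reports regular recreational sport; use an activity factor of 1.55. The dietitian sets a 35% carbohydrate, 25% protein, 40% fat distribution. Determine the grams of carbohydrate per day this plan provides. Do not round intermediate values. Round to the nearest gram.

Mifflin-St Jeor (female): BMR = 10(164) + 6.25(175) − 5(18) − 161 = 1640 + 1093.75 − 90 − 161 = 2482.75 kcal/day.
TEE = 2482.75 × 1.55 = 3848.2625 kcal/day.
Carbohydrate energy = 35% × 3848.2625 = 1346.8919 kcal.
Carbohydrate = 1346.8919 ÷ 4 kcal/g = 336.723 g.

337 g/day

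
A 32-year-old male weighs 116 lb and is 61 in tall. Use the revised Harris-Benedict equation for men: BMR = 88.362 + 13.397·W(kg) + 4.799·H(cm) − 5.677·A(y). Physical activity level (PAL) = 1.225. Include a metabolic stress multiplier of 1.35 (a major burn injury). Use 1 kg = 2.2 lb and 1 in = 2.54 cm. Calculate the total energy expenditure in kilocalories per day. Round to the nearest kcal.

Convert to metric: weight = 116 ÷ 2.2 = 52.7273 kg; height = 61 × 2.54 = 154.94 cm.
Harris-Benedict: BMR = 88.362 + 13.397(52.7273) + 4.799(154.94) − 5.677(32) = 1356.6423 kcal/day.
TEE = BMR × activity factor = 1356.6423 × 1.225 = 1661.8869 kcal/day.
Apply stress factor: 1661.8869 × 1.35 = 2243.5473 kcal/day.

2244 kilocalories per day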